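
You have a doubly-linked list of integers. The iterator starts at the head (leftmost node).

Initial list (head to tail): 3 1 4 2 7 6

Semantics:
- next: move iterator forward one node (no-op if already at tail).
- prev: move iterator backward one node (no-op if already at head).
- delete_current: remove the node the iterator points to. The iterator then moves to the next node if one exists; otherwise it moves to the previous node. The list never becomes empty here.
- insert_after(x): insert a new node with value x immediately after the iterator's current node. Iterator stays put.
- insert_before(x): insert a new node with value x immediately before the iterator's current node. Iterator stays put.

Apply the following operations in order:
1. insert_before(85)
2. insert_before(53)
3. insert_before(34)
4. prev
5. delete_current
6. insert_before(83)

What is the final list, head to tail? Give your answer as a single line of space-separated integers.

Answer: 85 53 83 3 1 4 2 7 6

Derivation:
After 1 (insert_before(85)): list=[85, 3, 1, 4, 2, 7, 6] cursor@3
After 2 (insert_before(53)): list=[85, 53, 3, 1, 4, 2, 7, 6] cursor@3
After 3 (insert_before(34)): list=[85, 53, 34, 3, 1, 4, 2, 7, 6] cursor@3
After 4 (prev): list=[85, 53, 34, 3, 1, 4, 2, 7, 6] cursor@34
After 5 (delete_current): list=[85, 53, 3, 1, 4, 2, 7, 6] cursor@3
After 6 (insert_before(83)): list=[85, 53, 83, 3, 1, 4, 2, 7, 6] cursor@3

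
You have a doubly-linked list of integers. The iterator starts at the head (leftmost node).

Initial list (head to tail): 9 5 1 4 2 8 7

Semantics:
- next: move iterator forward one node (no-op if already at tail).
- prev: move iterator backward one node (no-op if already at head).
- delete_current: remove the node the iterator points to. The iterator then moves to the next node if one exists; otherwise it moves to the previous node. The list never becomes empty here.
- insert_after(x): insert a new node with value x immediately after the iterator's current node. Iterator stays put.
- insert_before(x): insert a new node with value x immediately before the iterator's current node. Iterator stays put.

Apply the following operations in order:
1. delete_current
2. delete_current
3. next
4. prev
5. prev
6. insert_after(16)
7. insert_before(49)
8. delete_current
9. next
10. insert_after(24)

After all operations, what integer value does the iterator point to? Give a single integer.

Answer: 4

Derivation:
After 1 (delete_current): list=[5, 1, 4, 2, 8, 7] cursor@5
After 2 (delete_current): list=[1, 4, 2, 8, 7] cursor@1
After 3 (next): list=[1, 4, 2, 8, 7] cursor@4
After 4 (prev): list=[1, 4, 2, 8, 7] cursor@1
After 5 (prev): list=[1, 4, 2, 8, 7] cursor@1
After 6 (insert_after(16)): list=[1, 16, 4, 2, 8, 7] cursor@1
After 7 (insert_before(49)): list=[49, 1, 16, 4, 2, 8, 7] cursor@1
After 8 (delete_current): list=[49, 16, 4, 2, 8, 7] cursor@16
After 9 (next): list=[49, 16, 4, 2, 8, 7] cursor@4
After 10 (insert_after(24)): list=[49, 16, 4, 24, 2, 8, 7] cursor@4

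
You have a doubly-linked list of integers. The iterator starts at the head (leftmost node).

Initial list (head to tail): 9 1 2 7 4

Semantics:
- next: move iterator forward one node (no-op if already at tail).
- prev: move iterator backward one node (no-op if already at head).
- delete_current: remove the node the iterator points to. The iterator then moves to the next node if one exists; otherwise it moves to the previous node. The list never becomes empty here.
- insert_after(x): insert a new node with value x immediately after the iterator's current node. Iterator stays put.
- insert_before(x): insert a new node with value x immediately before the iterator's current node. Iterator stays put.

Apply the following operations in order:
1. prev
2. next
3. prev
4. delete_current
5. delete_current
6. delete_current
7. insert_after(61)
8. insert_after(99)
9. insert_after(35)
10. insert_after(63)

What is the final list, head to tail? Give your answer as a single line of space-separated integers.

Answer: 7 63 35 99 61 4

Derivation:
After 1 (prev): list=[9, 1, 2, 7, 4] cursor@9
After 2 (next): list=[9, 1, 2, 7, 4] cursor@1
After 3 (prev): list=[9, 1, 2, 7, 4] cursor@9
After 4 (delete_current): list=[1, 2, 7, 4] cursor@1
After 5 (delete_current): list=[2, 7, 4] cursor@2
After 6 (delete_current): list=[7, 4] cursor@7
After 7 (insert_after(61)): list=[7, 61, 4] cursor@7
After 8 (insert_after(99)): list=[7, 99, 61, 4] cursor@7
After 9 (insert_after(35)): list=[7, 35, 99, 61, 4] cursor@7
After 10 (insert_after(63)): list=[7, 63, 35, 99, 61, 4] cursor@7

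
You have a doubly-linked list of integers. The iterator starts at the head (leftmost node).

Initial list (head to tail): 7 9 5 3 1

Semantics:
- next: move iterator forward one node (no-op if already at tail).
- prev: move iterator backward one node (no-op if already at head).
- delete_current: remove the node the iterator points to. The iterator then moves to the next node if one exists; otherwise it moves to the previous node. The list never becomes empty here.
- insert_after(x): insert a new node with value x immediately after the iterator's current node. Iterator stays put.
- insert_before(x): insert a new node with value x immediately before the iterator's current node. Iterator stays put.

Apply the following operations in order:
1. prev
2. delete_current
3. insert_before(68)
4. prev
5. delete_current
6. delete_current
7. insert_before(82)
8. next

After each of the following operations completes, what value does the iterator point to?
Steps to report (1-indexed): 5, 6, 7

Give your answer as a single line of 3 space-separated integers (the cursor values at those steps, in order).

After 1 (prev): list=[7, 9, 5, 3, 1] cursor@7
After 2 (delete_current): list=[9, 5, 3, 1] cursor@9
After 3 (insert_before(68)): list=[68, 9, 5, 3, 1] cursor@9
After 4 (prev): list=[68, 9, 5, 3, 1] cursor@68
After 5 (delete_current): list=[9, 5, 3, 1] cursor@9
After 6 (delete_current): list=[5, 3, 1] cursor@5
After 7 (insert_before(82)): list=[82, 5, 3, 1] cursor@5
After 8 (next): list=[82, 5, 3, 1] cursor@3

Answer: 9 5 5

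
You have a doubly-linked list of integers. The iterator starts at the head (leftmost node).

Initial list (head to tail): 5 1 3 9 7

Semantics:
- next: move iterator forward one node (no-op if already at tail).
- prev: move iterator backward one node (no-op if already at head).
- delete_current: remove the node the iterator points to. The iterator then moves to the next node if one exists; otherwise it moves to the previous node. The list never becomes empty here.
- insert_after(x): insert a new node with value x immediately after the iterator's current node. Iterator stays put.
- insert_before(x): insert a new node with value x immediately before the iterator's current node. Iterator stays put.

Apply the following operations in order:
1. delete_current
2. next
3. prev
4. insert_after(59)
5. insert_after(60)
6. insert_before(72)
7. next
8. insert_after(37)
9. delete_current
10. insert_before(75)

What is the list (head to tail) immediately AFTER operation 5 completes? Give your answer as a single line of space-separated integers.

After 1 (delete_current): list=[1, 3, 9, 7] cursor@1
After 2 (next): list=[1, 3, 9, 7] cursor@3
After 3 (prev): list=[1, 3, 9, 7] cursor@1
After 4 (insert_after(59)): list=[1, 59, 3, 9, 7] cursor@1
After 5 (insert_after(60)): list=[1, 60, 59, 3, 9, 7] cursor@1

Answer: 1 60 59 3 9 7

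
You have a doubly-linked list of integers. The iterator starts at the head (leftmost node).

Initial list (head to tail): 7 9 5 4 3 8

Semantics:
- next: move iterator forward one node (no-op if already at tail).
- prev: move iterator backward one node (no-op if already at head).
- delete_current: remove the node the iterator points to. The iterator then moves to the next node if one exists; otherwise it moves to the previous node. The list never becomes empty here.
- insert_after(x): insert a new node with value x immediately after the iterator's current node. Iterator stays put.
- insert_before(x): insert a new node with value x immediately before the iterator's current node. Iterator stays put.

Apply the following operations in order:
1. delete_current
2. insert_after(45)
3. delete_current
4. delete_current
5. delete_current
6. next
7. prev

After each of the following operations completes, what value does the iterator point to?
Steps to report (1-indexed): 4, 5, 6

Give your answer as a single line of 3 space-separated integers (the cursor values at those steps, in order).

After 1 (delete_current): list=[9, 5, 4, 3, 8] cursor@9
After 2 (insert_after(45)): list=[9, 45, 5, 4, 3, 8] cursor@9
After 3 (delete_current): list=[45, 5, 4, 3, 8] cursor@45
After 4 (delete_current): list=[5, 4, 3, 8] cursor@5
After 5 (delete_current): list=[4, 3, 8] cursor@4
After 6 (next): list=[4, 3, 8] cursor@3
After 7 (prev): list=[4, 3, 8] cursor@4

Answer: 5 4 3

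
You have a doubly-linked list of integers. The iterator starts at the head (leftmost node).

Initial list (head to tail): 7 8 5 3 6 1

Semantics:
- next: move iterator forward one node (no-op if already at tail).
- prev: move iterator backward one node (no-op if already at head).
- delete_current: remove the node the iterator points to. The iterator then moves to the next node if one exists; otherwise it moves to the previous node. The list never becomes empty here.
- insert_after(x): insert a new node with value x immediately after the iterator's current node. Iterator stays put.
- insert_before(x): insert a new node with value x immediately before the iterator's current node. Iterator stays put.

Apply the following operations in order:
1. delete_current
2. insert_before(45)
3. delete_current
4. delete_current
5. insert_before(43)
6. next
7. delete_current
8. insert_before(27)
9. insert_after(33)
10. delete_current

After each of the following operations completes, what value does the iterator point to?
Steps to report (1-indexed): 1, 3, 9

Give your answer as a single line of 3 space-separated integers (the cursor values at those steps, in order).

After 1 (delete_current): list=[8, 5, 3, 6, 1] cursor@8
After 2 (insert_before(45)): list=[45, 8, 5, 3, 6, 1] cursor@8
After 3 (delete_current): list=[45, 5, 3, 6, 1] cursor@5
After 4 (delete_current): list=[45, 3, 6, 1] cursor@3
After 5 (insert_before(43)): list=[45, 43, 3, 6, 1] cursor@3
After 6 (next): list=[45, 43, 3, 6, 1] cursor@6
After 7 (delete_current): list=[45, 43, 3, 1] cursor@1
After 8 (insert_before(27)): list=[45, 43, 3, 27, 1] cursor@1
After 9 (insert_after(33)): list=[45, 43, 3, 27, 1, 33] cursor@1
After 10 (delete_current): list=[45, 43, 3, 27, 33] cursor@33

Answer: 8 5 1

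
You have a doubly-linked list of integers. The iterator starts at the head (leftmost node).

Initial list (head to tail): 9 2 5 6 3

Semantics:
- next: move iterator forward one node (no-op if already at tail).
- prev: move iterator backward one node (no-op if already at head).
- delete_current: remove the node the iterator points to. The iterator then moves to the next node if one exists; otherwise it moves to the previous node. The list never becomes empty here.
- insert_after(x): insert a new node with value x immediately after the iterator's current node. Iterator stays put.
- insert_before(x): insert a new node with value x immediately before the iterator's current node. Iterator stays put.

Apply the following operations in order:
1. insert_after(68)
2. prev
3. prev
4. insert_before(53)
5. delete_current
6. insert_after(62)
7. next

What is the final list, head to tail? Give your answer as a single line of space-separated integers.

Answer: 53 68 62 2 5 6 3

Derivation:
After 1 (insert_after(68)): list=[9, 68, 2, 5, 6, 3] cursor@9
After 2 (prev): list=[9, 68, 2, 5, 6, 3] cursor@9
After 3 (prev): list=[9, 68, 2, 5, 6, 3] cursor@9
After 4 (insert_before(53)): list=[53, 9, 68, 2, 5, 6, 3] cursor@9
After 5 (delete_current): list=[53, 68, 2, 5, 6, 3] cursor@68
After 6 (insert_after(62)): list=[53, 68, 62, 2, 5, 6, 3] cursor@68
After 7 (next): list=[53, 68, 62, 2, 5, 6, 3] cursor@62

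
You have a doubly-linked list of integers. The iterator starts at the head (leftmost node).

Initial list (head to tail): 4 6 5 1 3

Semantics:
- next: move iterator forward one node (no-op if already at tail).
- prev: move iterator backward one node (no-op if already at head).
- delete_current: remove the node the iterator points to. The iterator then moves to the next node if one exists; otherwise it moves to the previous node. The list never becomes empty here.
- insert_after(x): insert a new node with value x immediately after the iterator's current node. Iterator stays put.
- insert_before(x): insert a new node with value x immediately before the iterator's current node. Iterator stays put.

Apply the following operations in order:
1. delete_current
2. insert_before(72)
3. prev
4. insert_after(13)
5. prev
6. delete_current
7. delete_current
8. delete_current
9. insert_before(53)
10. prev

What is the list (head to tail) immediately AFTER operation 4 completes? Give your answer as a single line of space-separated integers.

Answer: 72 13 6 5 1 3

Derivation:
After 1 (delete_current): list=[6, 5, 1, 3] cursor@6
After 2 (insert_before(72)): list=[72, 6, 5, 1, 3] cursor@6
After 3 (prev): list=[72, 6, 5, 1, 3] cursor@72
After 4 (insert_after(13)): list=[72, 13, 6, 5, 1, 3] cursor@72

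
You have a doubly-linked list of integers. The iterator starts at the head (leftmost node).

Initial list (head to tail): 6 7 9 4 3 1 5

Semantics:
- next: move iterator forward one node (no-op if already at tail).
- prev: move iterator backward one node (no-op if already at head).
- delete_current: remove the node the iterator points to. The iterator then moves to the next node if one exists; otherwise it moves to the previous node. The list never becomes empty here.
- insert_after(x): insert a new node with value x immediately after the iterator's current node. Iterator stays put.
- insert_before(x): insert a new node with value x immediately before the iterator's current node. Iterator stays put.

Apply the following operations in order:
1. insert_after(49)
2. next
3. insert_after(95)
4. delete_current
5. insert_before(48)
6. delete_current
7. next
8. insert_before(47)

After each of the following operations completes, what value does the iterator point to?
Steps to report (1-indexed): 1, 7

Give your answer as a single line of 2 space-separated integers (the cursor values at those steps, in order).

Answer: 6 9

Derivation:
After 1 (insert_after(49)): list=[6, 49, 7, 9, 4, 3, 1, 5] cursor@6
After 2 (next): list=[6, 49, 7, 9, 4, 3, 1, 5] cursor@49
After 3 (insert_after(95)): list=[6, 49, 95, 7, 9, 4, 3, 1, 5] cursor@49
After 4 (delete_current): list=[6, 95, 7, 9, 4, 3, 1, 5] cursor@95
After 5 (insert_before(48)): list=[6, 48, 95, 7, 9, 4, 3, 1, 5] cursor@95
After 6 (delete_current): list=[6, 48, 7, 9, 4, 3, 1, 5] cursor@7
After 7 (next): list=[6, 48, 7, 9, 4, 3, 1, 5] cursor@9
After 8 (insert_before(47)): list=[6, 48, 7, 47, 9, 4, 3, 1, 5] cursor@9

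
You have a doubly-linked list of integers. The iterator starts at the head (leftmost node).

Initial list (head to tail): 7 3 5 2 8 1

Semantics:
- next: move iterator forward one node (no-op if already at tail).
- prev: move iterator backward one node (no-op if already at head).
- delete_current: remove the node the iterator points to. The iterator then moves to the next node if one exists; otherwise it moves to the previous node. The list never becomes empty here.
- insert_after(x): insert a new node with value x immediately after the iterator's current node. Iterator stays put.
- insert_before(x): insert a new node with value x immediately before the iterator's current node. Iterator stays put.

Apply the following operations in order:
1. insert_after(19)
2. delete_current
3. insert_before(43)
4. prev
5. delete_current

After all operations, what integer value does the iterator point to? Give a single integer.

Answer: 19

Derivation:
After 1 (insert_after(19)): list=[7, 19, 3, 5, 2, 8, 1] cursor@7
After 2 (delete_current): list=[19, 3, 5, 2, 8, 1] cursor@19
After 3 (insert_before(43)): list=[43, 19, 3, 5, 2, 8, 1] cursor@19
After 4 (prev): list=[43, 19, 3, 5, 2, 8, 1] cursor@43
After 5 (delete_current): list=[19, 3, 5, 2, 8, 1] cursor@19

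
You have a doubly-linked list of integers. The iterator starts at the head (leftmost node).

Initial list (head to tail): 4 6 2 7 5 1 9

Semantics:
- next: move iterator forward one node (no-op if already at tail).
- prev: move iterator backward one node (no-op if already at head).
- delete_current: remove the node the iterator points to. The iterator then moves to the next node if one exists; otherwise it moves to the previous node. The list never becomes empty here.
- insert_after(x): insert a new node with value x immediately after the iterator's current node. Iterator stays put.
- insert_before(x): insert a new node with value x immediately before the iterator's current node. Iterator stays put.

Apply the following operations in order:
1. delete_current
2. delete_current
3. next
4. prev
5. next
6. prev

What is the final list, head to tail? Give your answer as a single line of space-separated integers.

Answer: 2 7 5 1 9

Derivation:
After 1 (delete_current): list=[6, 2, 7, 5, 1, 9] cursor@6
After 2 (delete_current): list=[2, 7, 5, 1, 9] cursor@2
After 3 (next): list=[2, 7, 5, 1, 9] cursor@7
After 4 (prev): list=[2, 7, 5, 1, 9] cursor@2
After 5 (next): list=[2, 7, 5, 1, 9] cursor@7
After 6 (prev): list=[2, 7, 5, 1, 9] cursor@2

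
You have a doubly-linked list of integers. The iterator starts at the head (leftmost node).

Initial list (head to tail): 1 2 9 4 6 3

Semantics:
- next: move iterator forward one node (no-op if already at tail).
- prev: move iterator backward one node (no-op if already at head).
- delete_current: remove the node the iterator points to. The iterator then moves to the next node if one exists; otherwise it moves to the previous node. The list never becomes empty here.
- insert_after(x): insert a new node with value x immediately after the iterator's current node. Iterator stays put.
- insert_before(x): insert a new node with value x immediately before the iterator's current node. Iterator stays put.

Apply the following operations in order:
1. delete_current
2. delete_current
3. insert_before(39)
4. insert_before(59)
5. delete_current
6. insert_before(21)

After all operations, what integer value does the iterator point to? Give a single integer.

Answer: 4

Derivation:
After 1 (delete_current): list=[2, 9, 4, 6, 3] cursor@2
After 2 (delete_current): list=[9, 4, 6, 3] cursor@9
After 3 (insert_before(39)): list=[39, 9, 4, 6, 3] cursor@9
After 4 (insert_before(59)): list=[39, 59, 9, 4, 6, 3] cursor@9
After 5 (delete_current): list=[39, 59, 4, 6, 3] cursor@4
After 6 (insert_before(21)): list=[39, 59, 21, 4, 6, 3] cursor@4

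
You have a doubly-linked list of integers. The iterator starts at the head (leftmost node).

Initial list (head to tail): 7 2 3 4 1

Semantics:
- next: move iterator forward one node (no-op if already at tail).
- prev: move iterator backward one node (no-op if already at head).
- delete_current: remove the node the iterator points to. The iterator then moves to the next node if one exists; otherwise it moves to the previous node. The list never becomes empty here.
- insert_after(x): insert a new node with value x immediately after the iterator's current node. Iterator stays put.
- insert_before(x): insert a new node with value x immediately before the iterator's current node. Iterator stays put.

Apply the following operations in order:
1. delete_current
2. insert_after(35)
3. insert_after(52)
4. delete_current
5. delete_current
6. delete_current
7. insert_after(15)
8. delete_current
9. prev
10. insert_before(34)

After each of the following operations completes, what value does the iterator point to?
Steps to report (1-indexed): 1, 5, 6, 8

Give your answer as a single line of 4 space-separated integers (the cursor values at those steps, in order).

Answer: 2 35 3 15

Derivation:
After 1 (delete_current): list=[2, 3, 4, 1] cursor@2
After 2 (insert_after(35)): list=[2, 35, 3, 4, 1] cursor@2
After 3 (insert_after(52)): list=[2, 52, 35, 3, 4, 1] cursor@2
After 4 (delete_current): list=[52, 35, 3, 4, 1] cursor@52
After 5 (delete_current): list=[35, 3, 4, 1] cursor@35
After 6 (delete_current): list=[3, 4, 1] cursor@3
After 7 (insert_after(15)): list=[3, 15, 4, 1] cursor@3
After 8 (delete_current): list=[15, 4, 1] cursor@15
After 9 (prev): list=[15, 4, 1] cursor@15
After 10 (insert_before(34)): list=[34, 15, 4, 1] cursor@15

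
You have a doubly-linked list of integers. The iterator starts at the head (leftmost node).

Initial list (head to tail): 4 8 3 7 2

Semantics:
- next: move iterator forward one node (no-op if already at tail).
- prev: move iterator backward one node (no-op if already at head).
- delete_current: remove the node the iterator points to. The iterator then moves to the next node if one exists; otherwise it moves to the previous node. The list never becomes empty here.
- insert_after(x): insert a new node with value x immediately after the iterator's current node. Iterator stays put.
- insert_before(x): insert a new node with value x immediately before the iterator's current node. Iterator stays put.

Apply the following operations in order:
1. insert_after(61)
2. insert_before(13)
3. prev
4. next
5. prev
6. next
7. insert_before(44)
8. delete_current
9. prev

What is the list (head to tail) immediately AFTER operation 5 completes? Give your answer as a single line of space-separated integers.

Answer: 13 4 61 8 3 7 2

Derivation:
After 1 (insert_after(61)): list=[4, 61, 8, 3, 7, 2] cursor@4
After 2 (insert_before(13)): list=[13, 4, 61, 8, 3, 7, 2] cursor@4
After 3 (prev): list=[13, 4, 61, 8, 3, 7, 2] cursor@13
After 4 (next): list=[13, 4, 61, 8, 3, 7, 2] cursor@4
After 5 (prev): list=[13, 4, 61, 8, 3, 7, 2] cursor@13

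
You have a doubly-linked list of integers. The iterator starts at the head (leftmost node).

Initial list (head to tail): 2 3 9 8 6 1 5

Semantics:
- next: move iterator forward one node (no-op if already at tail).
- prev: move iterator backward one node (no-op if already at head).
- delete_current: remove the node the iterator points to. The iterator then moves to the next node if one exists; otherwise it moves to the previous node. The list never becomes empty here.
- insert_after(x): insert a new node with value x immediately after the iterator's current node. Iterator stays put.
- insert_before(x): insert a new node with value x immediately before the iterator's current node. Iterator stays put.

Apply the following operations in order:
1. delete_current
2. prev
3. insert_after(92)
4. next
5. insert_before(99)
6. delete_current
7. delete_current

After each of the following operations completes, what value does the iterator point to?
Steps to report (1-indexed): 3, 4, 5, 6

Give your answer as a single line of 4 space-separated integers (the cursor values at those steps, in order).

After 1 (delete_current): list=[3, 9, 8, 6, 1, 5] cursor@3
After 2 (prev): list=[3, 9, 8, 6, 1, 5] cursor@3
After 3 (insert_after(92)): list=[3, 92, 9, 8, 6, 1, 5] cursor@3
After 4 (next): list=[3, 92, 9, 8, 6, 1, 5] cursor@92
After 5 (insert_before(99)): list=[3, 99, 92, 9, 8, 6, 1, 5] cursor@92
After 6 (delete_current): list=[3, 99, 9, 8, 6, 1, 5] cursor@9
After 7 (delete_current): list=[3, 99, 8, 6, 1, 5] cursor@8

Answer: 3 92 92 9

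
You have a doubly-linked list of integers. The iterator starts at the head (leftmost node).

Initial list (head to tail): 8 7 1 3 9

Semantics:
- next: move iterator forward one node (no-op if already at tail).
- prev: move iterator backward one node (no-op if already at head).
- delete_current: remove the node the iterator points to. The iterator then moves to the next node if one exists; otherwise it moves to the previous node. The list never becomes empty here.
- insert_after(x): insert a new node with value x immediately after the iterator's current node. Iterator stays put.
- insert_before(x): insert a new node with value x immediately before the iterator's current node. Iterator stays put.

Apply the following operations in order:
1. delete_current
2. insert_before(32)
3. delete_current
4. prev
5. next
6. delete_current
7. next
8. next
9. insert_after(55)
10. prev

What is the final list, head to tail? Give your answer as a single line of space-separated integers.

Answer: 32 3 9 55

Derivation:
After 1 (delete_current): list=[7, 1, 3, 9] cursor@7
After 2 (insert_before(32)): list=[32, 7, 1, 3, 9] cursor@7
After 3 (delete_current): list=[32, 1, 3, 9] cursor@1
After 4 (prev): list=[32, 1, 3, 9] cursor@32
After 5 (next): list=[32, 1, 3, 9] cursor@1
After 6 (delete_current): list=[32, 3, 9] cursor@3
After 7 (next): list=[32, 3, 9] cursor@9
After 8 (next): list=[32, 3, 9] cursor@9
After 9 (insert_after(55)): list=[32, 3, 9, 55] cursor@9
After 10 (prev): list=[32, 3, 9, 55] cursor@3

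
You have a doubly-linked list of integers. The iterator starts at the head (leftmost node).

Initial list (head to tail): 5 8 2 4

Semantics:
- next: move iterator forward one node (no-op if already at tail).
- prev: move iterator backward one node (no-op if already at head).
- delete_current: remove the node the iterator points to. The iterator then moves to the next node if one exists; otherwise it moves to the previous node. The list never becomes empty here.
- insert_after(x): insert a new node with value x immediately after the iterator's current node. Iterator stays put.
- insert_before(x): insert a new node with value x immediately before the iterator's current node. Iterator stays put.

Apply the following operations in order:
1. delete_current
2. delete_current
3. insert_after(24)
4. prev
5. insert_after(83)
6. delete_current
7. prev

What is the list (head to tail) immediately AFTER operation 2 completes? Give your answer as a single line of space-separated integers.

Answer: 2 4

Derivation:
After 1 (delete_current): list=[8, 2, 4] cursor@8
After 2 (delete_current): list=[2, 4] cursor@2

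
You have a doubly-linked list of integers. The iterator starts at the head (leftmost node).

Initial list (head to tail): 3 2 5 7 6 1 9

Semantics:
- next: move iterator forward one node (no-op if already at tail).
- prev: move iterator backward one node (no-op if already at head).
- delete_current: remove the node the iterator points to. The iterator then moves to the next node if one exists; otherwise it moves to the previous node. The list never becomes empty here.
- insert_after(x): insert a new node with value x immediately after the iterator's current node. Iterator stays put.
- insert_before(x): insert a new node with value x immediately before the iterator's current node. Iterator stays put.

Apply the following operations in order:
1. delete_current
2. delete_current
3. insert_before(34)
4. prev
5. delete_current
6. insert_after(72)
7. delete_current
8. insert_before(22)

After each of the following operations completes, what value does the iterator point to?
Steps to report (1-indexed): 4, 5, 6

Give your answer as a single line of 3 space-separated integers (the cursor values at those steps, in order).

Answer: 34 5 5

Derivation:
After 1 (delete_current): list=[2, 5, 7, 6, 1, 9] cursor@2
After 2 (delete_current): list=[5, 7, 6, 1, 9] cursor@5
After 3 (insert_before(34)): list=[34, 5, 7, 6, 1, 9] cursor@5
After 4 (prev): list=[34, 5, 7, 6, 1, 9] cursor@34
After 5 (delete_current): list=[5, 7, 6, 1, 9] cursor@5
After 6 (insert_after(72)): list=[5, 72, 7, 6, 1, 9] cursor@5
After 7 (delete_current): list=[72, 7, 6, 1, 9] cursor@72
After 8 (insert_before(22)): list=[22, 72, 7, 6, 1, 9] cursor@72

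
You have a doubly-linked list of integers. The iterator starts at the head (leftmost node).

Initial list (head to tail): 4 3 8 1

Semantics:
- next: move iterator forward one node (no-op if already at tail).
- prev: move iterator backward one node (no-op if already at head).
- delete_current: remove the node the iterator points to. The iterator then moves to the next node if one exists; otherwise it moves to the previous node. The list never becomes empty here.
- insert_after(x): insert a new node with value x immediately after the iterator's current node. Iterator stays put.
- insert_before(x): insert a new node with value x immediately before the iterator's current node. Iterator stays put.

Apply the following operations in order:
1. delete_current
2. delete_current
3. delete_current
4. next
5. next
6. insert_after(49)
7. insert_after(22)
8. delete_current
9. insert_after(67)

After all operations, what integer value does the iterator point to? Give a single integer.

Answer: 22

Derivation:
After 1 (delete_current): list=[3, 8, 1] cursor@3
After 2 (delete_current): list=[8, 1] cursor@8
After 3 (delete_current): list=[1] cursor@1
After 4 (next): list=[1] cursor@1
After 5 (next): list=[1] cursor@1
After 6 (insert_after(49)): list=[1, 49] cursor@1
After 7 (insert_after(22)): list=[1, 22, 49] cursor@1
After 8 (delete_current): list=[22, 49] cursor@22
After 9 (insert_after(67)): list=[22, 67, 49] cursor@22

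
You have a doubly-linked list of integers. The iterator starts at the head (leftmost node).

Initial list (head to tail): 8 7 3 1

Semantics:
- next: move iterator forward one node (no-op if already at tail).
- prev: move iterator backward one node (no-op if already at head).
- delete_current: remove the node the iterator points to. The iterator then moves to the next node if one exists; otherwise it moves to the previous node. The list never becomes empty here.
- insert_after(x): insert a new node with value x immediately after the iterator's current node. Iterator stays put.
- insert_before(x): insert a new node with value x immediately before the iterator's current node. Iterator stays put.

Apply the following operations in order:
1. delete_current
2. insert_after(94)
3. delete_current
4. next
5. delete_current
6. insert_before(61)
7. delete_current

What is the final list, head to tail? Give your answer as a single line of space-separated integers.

After 1 (delete_current): list=[7, 3, 1] cursor@7
After 2 (insert_after(94)): list=[7, 94, 3, 1] cursor@7
After 3 (delete_current): list=[94, 3, 1] cursor@94
After 4 (next): list=[94, 3, 1] cursor@3
After 5 (delete_current): list=[94, 1] cursor@1
After 6 (insert_before(61)): list=[94, 61, 1] cursor@1
After 7 (delete_current): list=[94, 61] cursor@61

Answer: 94 61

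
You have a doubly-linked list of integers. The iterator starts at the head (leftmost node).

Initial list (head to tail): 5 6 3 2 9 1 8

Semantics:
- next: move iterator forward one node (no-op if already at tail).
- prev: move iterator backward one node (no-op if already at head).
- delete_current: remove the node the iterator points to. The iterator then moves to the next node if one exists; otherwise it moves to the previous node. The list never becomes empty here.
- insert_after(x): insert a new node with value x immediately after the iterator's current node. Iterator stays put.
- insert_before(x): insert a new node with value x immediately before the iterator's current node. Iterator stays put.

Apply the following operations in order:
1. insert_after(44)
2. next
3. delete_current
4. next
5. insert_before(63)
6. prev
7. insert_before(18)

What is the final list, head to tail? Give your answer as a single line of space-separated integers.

After 1 (insert_after(44)): list=[5, 44, 6, 3, 2, 9, 1, 8] cursor@5
After 2 (next): list=[5, 44, 6, 3, 2, 9, 1, 8] cursor@44
After 3 (delete_current): list=[5, 6, 3, 2, 9, 1, 8] cursor@6
After 4 (next): list=[5, 6, 3, 2, 9, 1, 8] cursor@3
After 5 (insert_before(63)): list=[5, 6, 63, 3, 2, 9, 1, 8] cursor@3
After 6 (prev): list=[5, 6, 63, 3, 2, 9, 1, 8] cursor@63
After 7 (insert_before(18)): list=[5, 6, 18, 63, 3, 2, 9, 1, 8] cursor@63

Answer: 5 6 18 63 3 2 9 1 8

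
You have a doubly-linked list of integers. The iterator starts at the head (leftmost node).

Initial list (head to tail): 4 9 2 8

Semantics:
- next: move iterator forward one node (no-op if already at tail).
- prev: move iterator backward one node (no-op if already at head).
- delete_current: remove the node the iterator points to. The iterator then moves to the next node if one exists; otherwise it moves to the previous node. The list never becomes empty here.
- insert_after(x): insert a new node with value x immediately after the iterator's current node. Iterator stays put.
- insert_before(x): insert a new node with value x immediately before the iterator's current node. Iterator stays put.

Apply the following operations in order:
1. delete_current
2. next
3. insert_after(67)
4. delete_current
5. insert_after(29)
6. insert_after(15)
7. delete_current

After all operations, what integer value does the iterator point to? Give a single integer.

Answer: 15

Derivation:
After 1 (delete_current): list=[9, 2, 8] cursor@9
After 2 (next): list=[9, 2, 8] cursor@2
After 3 (insert_after(67)): list=[9, 2, 67, 8] cursor@2
After 4 (delete_current): list=[9, 67, 8] cursor@67
After 5 (insert_after(29)): list=[9, 67, 29, 8] cursor@67
After 6 (insert_after(15)): list=[9, 67, 15, 29, 8] cursor@67
After 7 (delete_current): list=[9, 15, 29, 8] cursor@15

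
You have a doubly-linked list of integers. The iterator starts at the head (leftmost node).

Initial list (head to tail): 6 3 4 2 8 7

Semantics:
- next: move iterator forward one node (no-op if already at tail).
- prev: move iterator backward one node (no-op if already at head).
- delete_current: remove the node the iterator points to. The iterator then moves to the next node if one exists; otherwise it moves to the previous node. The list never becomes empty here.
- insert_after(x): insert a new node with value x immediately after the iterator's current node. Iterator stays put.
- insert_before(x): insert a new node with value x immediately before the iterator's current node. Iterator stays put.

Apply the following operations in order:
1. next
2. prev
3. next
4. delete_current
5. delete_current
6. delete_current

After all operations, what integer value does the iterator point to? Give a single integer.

After 1 (next): list=[6, 3, 4, 2, 8, 7] cursor@3
After 2 (prev): list=[6, 3, 4, 2, 8, 7] cursor@6
After 3 (next): list=[6, 3, 4, 2, 8, 7] cursor@3
After 4 (delete_current): list=[6, 4, 2, 8, 7] cursor@4
After 5 (delete_current): list=[6, 2, 8, 7] cursor@2
After 6 (delete_current): list=[6, 8, 7] cursor@8

Answer: 8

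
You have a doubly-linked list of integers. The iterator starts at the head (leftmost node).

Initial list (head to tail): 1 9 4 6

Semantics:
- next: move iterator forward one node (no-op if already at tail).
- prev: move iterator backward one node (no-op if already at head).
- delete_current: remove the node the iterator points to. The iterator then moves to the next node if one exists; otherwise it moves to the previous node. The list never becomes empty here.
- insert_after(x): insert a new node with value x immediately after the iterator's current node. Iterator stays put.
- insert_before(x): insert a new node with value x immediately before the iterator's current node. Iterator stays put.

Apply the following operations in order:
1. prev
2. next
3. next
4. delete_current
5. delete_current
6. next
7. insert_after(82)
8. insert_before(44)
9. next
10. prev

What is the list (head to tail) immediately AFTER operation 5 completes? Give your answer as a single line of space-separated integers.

After 1 (prev): list=[1, 9, 4, 6] cursor@1
After 2 (next): list=[1, 9, 4, 6] cursor@9
After 3 (next): list=[1, 9, 4, 6] cursor@4
After 4 (delete_current): list=[1, 9, 6] cursor@6
After 5 (delete_current): list=[1, 9] cursor@9

Answer: 1 9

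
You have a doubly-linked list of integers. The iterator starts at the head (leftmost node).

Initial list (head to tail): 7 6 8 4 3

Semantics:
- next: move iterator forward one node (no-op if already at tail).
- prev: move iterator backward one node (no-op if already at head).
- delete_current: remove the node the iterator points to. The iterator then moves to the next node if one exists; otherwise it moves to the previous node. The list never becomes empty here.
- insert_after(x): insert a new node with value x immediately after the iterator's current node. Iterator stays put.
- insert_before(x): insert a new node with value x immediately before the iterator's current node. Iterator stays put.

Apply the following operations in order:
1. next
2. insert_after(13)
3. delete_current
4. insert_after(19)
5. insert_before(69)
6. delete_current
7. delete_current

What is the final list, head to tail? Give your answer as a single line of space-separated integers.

After 1 (next): list=[7, 6, 8, 4, 3] cursor@6
After 2 (insert_after(13)): list=[7, 6, 13, 8, 4, 3] cursor@6
After 3 (delete_current): list=[7, 13, 8, 4, 3] cursor@13
After 4 (insert_after(19)): list=[7, 13, 19, 8, 4, 3] cursor@13
After 5 (insert_before(69)): list=[7, 69, 13, 19, 8, 4, 3] cursor@13
After 6 (delete_current): list=[7, 69, 19, 8, 4, 3] cursor@19
After 7 (delete_current): list=[7, 69, 8, 4, 3] cursor@8

Answer: 7 69 8 4 3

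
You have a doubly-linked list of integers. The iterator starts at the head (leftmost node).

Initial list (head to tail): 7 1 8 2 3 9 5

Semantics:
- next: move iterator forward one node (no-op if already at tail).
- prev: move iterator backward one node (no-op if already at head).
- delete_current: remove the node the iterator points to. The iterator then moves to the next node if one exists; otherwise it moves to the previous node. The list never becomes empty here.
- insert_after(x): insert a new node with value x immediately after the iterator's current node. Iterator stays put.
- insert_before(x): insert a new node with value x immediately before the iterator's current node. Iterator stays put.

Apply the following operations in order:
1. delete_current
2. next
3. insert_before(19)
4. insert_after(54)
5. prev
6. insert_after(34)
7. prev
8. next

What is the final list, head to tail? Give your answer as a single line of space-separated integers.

Answer: 1 19 34 8 54 2 3 9 5

Derivation:
After 1 (delete_current): list=[1, 8, 2, 3, 9, 5] cursor@1
After 2 (next): list=[1, 8, 2, 3, 9, 5] cursor@8
After 3 (insert_before(19)): list=[1, 19, 8, 2, 3, 9, 5] cursor@8
After 4 (insert_after(54)): list=[1, 19, 8, 54, 2, 3, 9, 5] cursor@8
After 5 (prev): list=[1, 19, 8, 54, 2, 3, 9, 5] cursor@19
After 6 (insert_after(34)): list=[1, 19, 34, 8, 54, 2, 3, 9, 5] cursor@19
After 7 (prev): list=[1, 19, 34, 8, 54, 2, 3, 9, 5] cursor@1
After 8 (next): list=[1, 19, 34, 8, 54, 2, 3, 9, 5] cursor@19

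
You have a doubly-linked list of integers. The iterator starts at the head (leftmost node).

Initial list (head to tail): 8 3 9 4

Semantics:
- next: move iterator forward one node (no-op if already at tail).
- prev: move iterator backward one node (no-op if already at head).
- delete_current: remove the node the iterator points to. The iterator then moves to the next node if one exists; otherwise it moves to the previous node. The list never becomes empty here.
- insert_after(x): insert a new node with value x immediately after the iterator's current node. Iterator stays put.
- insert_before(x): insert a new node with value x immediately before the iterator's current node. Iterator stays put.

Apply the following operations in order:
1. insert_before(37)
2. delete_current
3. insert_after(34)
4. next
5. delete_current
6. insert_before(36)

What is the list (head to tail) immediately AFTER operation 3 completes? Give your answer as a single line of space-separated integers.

Answer: 37 3 34 9 4

Derivation:
After 1 (insert_before(37)): list=[37, 8, 3, 9, 4] cursor@8
After 2 (delete_current): list=[37, 3, 9, 4] cursor@3
After 3 (insert_after(34)): list=[37, 3, 34, 9, 4] cursor@3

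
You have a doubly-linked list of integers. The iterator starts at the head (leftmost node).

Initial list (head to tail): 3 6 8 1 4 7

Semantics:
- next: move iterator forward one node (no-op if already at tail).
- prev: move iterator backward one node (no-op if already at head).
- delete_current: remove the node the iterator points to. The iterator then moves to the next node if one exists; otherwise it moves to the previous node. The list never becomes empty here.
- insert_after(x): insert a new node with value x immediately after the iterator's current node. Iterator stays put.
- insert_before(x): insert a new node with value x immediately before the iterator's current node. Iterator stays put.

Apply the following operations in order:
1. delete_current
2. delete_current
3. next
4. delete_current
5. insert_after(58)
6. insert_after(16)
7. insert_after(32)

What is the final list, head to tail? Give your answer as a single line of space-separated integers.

After 1 (delete_current): list=[6, 8, 1, 4, 7] cursor@6
After 2 (delete_current): list=[8, 1, 4, 7] cursor@8
After 3 (next): list=[8, 1, 4, 7] cursor@1
After 4 (delete_current): list=[8, 4, 7] cursor@4
After 5 (insert_after(58)): list=[8, 4, 58, 7] cursor@4
After 6 (insert_after(16)): list=[8, 4, 16, 58, 7] cursor@4
After 7 (insert_after(32)): list=[8, 4, 32, 16, 58, 7] cursor@4

Answer: 8 4 32 16 58 7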